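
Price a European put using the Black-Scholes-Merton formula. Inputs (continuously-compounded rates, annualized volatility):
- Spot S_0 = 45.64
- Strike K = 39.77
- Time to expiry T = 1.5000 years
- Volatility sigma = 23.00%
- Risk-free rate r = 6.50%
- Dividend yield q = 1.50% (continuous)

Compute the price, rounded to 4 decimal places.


d1 = (ln(S/K) + (r - q + 0.5*sigma^2) * T) / (sigma * sqrt(T)) = 0.89582691
d2 = d1 - sigma * sqrt(T) = 0.61413559
exp(-rT) = 0.90710234; exp(-qT) = 0.97775124
P = K * exp(-rT) * N(-d2) - S_0 * exp(-qT) * N(-d1)
N(-d1) = 0.18517261; N(-d2) = 0.26956287
P = 39.7700 * 0.90710234 * 0.26956287 - 45.6400 * 0.97775124 * 0.18517261 = 1.4614

Answer: Price = 1.4614


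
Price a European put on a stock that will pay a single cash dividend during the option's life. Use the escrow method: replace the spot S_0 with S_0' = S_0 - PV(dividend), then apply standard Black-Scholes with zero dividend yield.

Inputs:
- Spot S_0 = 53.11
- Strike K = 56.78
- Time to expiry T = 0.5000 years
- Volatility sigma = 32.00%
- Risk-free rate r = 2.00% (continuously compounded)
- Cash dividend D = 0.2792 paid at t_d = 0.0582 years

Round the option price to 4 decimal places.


PV(D) = D * exp(-r * t_d) = 0.2792 * 0.99883668 = 0.27887520
S_0' = S_0 - PV(D) = 53.1100 - 0.27887520 = 52.83112480
d1 = (ln(S_0'/K) + (r + sigma^2/2)*T) / (sigma*sqrt(T)) = -0.16123647
d2 = d1 - sigma*sqrt(T) = -0.38751064
exp(-rT) = 0.99004983
N(-d1) = 0.56404642; N(-d2) = 0.65081090
P = K * exp(-rT) * N(-d2) - S_0' * N(-d1) = 56.7800 * 0.99004983 * 0.65081090 - 52.83112480 * 0.56404642 = 6.7861

Answer: Price = 6.7861


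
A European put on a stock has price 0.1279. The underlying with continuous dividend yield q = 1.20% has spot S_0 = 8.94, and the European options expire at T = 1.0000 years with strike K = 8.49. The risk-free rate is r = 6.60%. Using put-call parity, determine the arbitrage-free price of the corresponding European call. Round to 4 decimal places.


Put-call parity: C - P = S_0 * exp(-qT) - K * exp(-rT).
S_0 * exp(-qT) = 8.9400 * 0.98807171 = 8.83336111
K * exp(-rT) = 8.4900 * 0.93613086 = 7.94775104
C = P + S*exp(-qT) - K*exp(-rT)
C = 0.1279 + 8.83336111 - 7.94775104 = 1.0135

Answer: Call price = 1.0135


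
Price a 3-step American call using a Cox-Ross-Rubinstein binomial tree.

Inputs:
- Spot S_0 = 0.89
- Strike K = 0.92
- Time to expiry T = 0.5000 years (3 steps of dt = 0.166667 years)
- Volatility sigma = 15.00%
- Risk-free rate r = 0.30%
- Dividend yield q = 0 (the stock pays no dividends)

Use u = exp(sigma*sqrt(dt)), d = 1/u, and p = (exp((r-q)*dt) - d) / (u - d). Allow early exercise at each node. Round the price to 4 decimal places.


Answer: Price = V(0,0) = 0.0270

Derivation:
dt = T/N = 0.166667
u = exp(sigma*sqrt(dt)) = 1.063151; d = 1/u = 0.940600
p = (exp((r-q)*dt) - d) / (u - d) = 0.488776
Discount per step: exp(-r*dt) = 0.999500
Stock lattice S(k, i) with i counting down-moves:
  k=0: S(0,0) = 0.8900
  k=1: S(1,0) = 0.9462; S(1,1) = 0.8371
  k=2: S(2,0) = 1.0060; S(2,1) = 0.8900; S(2,2) = 0.7874
  k=3: S(3,0) = 1.0695; S(3,1) = 0.9462; S(3,2) = 0.8371; S(3,3) = 0.7406
Terminal payoffs V(N, i) = max(S_T - K, 0):
  V(3,0) = 0.149486; V(3,1) = 0.026204; V(3,2) = 0.000000; V(3,3) = 0.000000
Backward induction: V(k, i) = exp(-r*dt) * [p * V(k+1, i) + (1-p) * V(k+1, i+1)]; then take max(V_cont, immediate exercise) for American.
  V(2,0) = exp(-r*dt) * [p*0.149486 + (1-p)*0.026204] = 0.086418; exercise = 0.085958; V(2,0) = max -> 0.086418
  V(2,1) = exp(-r*dt) * [p*0.026204 + (1-p)*0.000000] = 0.012802; exercise = 0.000000; V(2,1) = max -> 0.012802
  V(2,2) = exp(-r*dt) * [p*0.000000 + (1-p)*0.000000] = 0.000000; exercise = 0.000000; V(2,2) = max -> 0.000000
  V(1,0) = exp(-r*dt) * [p*0.086418 + (1-p)*0.012802] = 0.048759; exercise = 0.026204; V(1,0) = max -> 0.048759
  V(1,1) = exp(-r*dt) * [p*0.012802 + (1-p)*0.000000] = 0.006254; exercise = 0.000000; V(1,1) = max -> 0.006254
  V(0,0) = exp(-r*dt) * [p*0.048759 + (1-p)*0.006254] = 0.027016; exercise = 0.000000; V(0,0) = max -> 0.027016


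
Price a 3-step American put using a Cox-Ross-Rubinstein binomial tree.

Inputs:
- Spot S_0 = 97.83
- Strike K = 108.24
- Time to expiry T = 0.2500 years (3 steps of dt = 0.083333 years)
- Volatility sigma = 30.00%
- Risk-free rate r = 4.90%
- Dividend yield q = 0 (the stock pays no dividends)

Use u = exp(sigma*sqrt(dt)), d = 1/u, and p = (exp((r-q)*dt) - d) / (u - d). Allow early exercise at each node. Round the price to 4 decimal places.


dt = T/N = 0.083333
u = exp(sigma*sqrt(dt)) = 1.090463; d = 1/u = 0.917042
p = (exp((r-q)*dt) - d) / (u - d) = 0.501957
Discount per step: exp(-r*dt) = 0.995925
Stock lattice S(k, i) with i counting down-moves:
  k=0: S(0,0) = 97.8300
  k=1: S(1,0) = 106.6800; S(1,1) = 89.7142
  k=2: S(2,0) = 116.3306; S(2,1) = 97.8300; S(2,2) = 82.2716
  k=3: S(3,0) = 126.8543; S(3,1) = 106.6800; S(3,2) = 89.7142; S(3,3) = 75.4465
Terminal payoffs V(N, i) = max(K - S_T, 0):
  V(3,0) = 0.000000; V(3,1) = 1.559987; V(3,2) = 18.525829; V(3,3) = 32.793510
Backward induction: V(k, i) = exp(-r*dt) * [p * V(k+1, i) + (1-p) * V(k+1, i+1)]; then take max(V_cont, immediate exercise) for American.
  V(2,0) = exp(-r*dt) * [p*0.000000 + (1-p)*1.559987] = 0.773775; exercise = 0.000000; V(2,0) = max -> 0.773775
  V(2,1) = exp(-r*dt) * [p*1.559987 + (1-p)*18.525829] = 9.968921; exercise = 10.410000; V(2,1) = max -> 10.410000
  V(2,2) = exp(-r*dt) * [p*18.525829 + (1-p)*32.793510] = 25.527302; exercise = 25.968381; V(2,2) = max -> 25.968381
  V(1,0) = exp(-r*dt) * [p*0.773775 + (1-p)*10.410000] = 5.550322; exercise = 1.559987; V(1,0) = max -> 5.550322
  V(1,1) = exp(-r*dt) * [p*10.410000 + (1-p)*25.968381] = 18.084750; exercise = 18.525829; V(1,1) = max -> 18.525829
  V(0,0) = exp(-r*dt) * [p*5.550322 + (1-p)*18.525829] = 11.963734; exercise = 10.410000; V(0,0) = max -> 11.963734

Answer: Price = V(0,0) = 11.9637


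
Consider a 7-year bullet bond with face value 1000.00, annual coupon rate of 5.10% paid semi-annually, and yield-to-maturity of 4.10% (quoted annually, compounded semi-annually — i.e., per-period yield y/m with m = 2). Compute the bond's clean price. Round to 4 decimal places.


Answer: Price = 1060.3188

Derivation:
Coupon per period c = face * coupon_rate / m = 25.500000
Periods per year m = 2; per-period yield y/m = 0.020500
Number of cashflows N = 14
Cashflows (t years, CF_t, discount factor 1/(1+y/m)^(m*t), PV):
  t = 0.5000: CF_t = 25.500000, DF = 0.979912, PV = 24.987751
  t = 1.0000: CF_t = 25.500000, DF = 0.960227, PV = 24.485792
  t = 1.5000: CF_t = 25.500000, DF = 0.940938, PV = 23.993917
  t = 2.0000: CF_t = 25.500000, DF = 0.922036, PV = 23.511923
  t = 2.5000: CF_t = 25.500000, DF = 0.903514, PV = 23.039611
  t = 3.0000: CF_t = 25.500000, DF = 0.885364, PV = 22.576787
  t = 3.5000: CF_t = 25.500000, DF = 0.867579, PV = 22.123260
  t = 4.0000: CF_t = 25.500000, DF = 0.850151, PV = 21.678843
  t = 4.5000: CF_t = 25.500000, DF = 0.833073, PV = 21.243355
  t = 5.0000: CF_t = 25.500000, DF = 0.816338, PV = 20.816614
  t = 5.5000: CF_t = 25.500000, DF = 0.799939, PV = 20.398446
  t = 6.0000: CF_t = 25.500000, DF = 0.783870, PV = 19.988678
  t = 6.5000: CF_t = 25.500000, DF = 0.768123, PV = 19.587142
  t = 7.0000: CF_t = 1025.500000, DF = 0.752693, PV = 771.886665
Price P = sum_t PV_t = 1060.318782


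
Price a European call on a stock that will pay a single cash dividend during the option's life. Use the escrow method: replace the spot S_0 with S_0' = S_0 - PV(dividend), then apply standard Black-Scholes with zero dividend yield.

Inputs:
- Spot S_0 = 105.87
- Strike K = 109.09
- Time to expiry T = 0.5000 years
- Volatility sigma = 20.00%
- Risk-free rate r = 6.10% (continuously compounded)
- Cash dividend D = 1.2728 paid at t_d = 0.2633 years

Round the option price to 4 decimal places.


Answer: Price = 5.3525

Derivation:
PV(D) = D * exp(-r * t_d) = 1.2728 * 0.98406699 = 1.25252047
S_0' = S_0 - PV(D) = 105.8700 - 1.25252047 = 104.61747953
d1 = (ln(S_0'/K) + (r + sigma^2/2)*T) / (sigma*sqrt(T)) = -0.00963492
d2 = d1 - sigma*sqrt(T) = -0.15105628
exp(-rT) = 0.96996043
N(d1) = 0.49615628; N(d2) = 0.43996566
C = S_0' * N(d1) - K * exp(-rT) * N(d2) = 104.61747953 * 0.49615628 - 109.0900 * 0.96996043 * 0.43996566 = 5.3525


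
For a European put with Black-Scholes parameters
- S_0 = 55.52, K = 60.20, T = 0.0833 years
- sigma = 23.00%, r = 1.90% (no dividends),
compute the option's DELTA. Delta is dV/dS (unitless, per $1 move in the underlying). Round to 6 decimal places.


Answer: Delta = -0.877404

Derivation:
d1 = -1.1621079577; d2 = -1.2284899583
phi(d1) = 0.2030737661; exp(-qT) = 1.0000000000; exp(-rT) = 0.9984185518
N(-d1) = 0.8774041923
Delta = -exp(-qT) * N(-d1) = -1.0000000000 * 0.8774041923 = -0.877404


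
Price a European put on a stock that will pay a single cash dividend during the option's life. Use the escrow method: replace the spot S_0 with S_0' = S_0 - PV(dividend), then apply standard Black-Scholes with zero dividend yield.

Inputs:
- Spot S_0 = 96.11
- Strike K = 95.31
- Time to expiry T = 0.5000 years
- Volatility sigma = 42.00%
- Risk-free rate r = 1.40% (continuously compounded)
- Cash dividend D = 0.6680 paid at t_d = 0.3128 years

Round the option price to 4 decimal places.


PV(D) = D * exp(-r * t_d) = 0.6680 * 0.99563037 = 0.66508109
S_0' = S_0 - PV(D) = 96.1100 - 0.66508109 = 95.44491891
d1 = (ln(S_0'/K) + (r + sigma^2/2)*T) / (sigma*sqrt(T)) = 0.17682578
d2 = d1 - sigma*sqrt(T) = -0.12015906
exp(-rT) = 0.99302444
N(-d1) = 0.42982262; N(-d2) = 0.54782143
P = K * exp(-rT) * N(-d2) - S_0' * N(-d1) = 95.3100 * 0.99302444 * 0.54782143 - 95.44491891 * 0.42982262 = 10.8243

Answer: Price = 10.8243


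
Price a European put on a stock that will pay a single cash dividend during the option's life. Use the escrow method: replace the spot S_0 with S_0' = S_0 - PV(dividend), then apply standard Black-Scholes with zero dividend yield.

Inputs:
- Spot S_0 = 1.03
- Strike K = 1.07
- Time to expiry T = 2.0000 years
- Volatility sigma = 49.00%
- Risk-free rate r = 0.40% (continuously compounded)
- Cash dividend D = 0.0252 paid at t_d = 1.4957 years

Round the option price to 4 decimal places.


PV(D) = D * exp(-r * t_d) = 0.0252 * 0.99403506 = 0.02504968
S_0' = S_0 - PV(D) = 1.0300 - 0.02504968 = 1.00495032
d1 = (ln(S_0'/K) + (r + sigma^2/2)*T) / (sigma*sqrt(T)) = 0.26751647
d2 = d1 - sigma*sqrt(T) = -0.42544818
exp(-rT) = 0.99203191
N(-d1) = 0.39453577; N(-d2) = 0.66474500
P = K * exp(-rT) * N(-d2) - S_0' * N(-d1) = 1.0700 * 0.99203191 * 0.66474500 - 1.00495032 * 0.39453577 = 0.3091

Answer: Price = 0.3091


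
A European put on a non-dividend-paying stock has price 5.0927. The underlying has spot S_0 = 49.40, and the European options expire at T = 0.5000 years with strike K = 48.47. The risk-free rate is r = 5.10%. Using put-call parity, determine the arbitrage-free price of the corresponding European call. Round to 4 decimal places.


Put-call parity: C - P = S_0 * exp(-qT) - K * exp(-rT).
S_0 * exp(-qT) = 49.4000 * 1.00000000 = 49.40000000
K * exp(-rT) = 48.4700 * 0.97482238 = 47.24964071
C = P + S*exp(-qT) - K*exp(-rT)
C = 5.0927 + 49.40000000 - 47.24964071 = 7.2431

Answer: Call price = 7.2431


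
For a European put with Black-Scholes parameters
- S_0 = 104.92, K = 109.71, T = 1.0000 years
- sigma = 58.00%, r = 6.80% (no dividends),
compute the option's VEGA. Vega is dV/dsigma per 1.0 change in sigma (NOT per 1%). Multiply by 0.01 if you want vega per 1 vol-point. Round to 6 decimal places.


d1 = 0.3302717831; d2 = -0.2497282169
phi(d1) = 0.3777667798; exp(-qT) = 1.0000000000; exp(-rT) = 0.9342604736
Vega = S * exp(-qT) * phi(d1) * sqrt(T) = 104.9200 * 1.0000000000 * 0.3777667798 * 1.0000000000 = 39.635291

Answer: Vega = 39.635291


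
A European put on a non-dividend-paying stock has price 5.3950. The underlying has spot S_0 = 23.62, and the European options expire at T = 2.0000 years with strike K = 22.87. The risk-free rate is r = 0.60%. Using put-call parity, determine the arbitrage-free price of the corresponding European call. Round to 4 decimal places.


Answer: Call price = 6.4178

Derivation:
Put-call parity: C - P = S_0 * exp(-qT) - K * exp(-rT).
S_0 * exp(-qT) = 23.6200 * 1.00000000 = 23.62000000
K * exp(-rT) = 22.8700 * 0.98807171 = 22.59720007
C = P + S*exp(-qT) - K*exp(-rT)
C = 5.3950 + 23.62000000 - 22.59720007 = 6.4178


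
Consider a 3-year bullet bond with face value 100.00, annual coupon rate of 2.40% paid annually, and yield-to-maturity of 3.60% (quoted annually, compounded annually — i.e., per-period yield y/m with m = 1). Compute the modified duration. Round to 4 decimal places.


Coupon per period c = face * coupon_rate / m = 2.400000
Periods per year m = 1; per-period yield y/m = 0.036000
Number of cashflows N = 3
Cashflows (t years, CF_t, discount factor 1/(1+y/m)^(m*t), PV):
  t = 1.0000: CF_t = 2.400000, DF = 0.965251, PV = 2.316602
  t = 2.0000: CF_t = 2.400000, DF = 0.931709, PV = 2.236103
  t = 3.0000: CF_t = 102.400000, DF = 0.899333, PV = 92.091742
Price P = sum_t PV_t = 96.644447
First compute Macaulay numerator sum_t t * PV_t:
  t * PV_t at t = 1.0000: 2.316602
  t * PV_t at t = 2.0000: 4.472205
  t * PV_t at t = 3.0000: 276.275227
Macaulay duration D = 283.064035 / 96.644447 = 2.928922
Modified duration = D / (1 + y/m) = 2.928922 / (1 + 0.036000) = 2.827145

Answer: Modified duration = 2.8271


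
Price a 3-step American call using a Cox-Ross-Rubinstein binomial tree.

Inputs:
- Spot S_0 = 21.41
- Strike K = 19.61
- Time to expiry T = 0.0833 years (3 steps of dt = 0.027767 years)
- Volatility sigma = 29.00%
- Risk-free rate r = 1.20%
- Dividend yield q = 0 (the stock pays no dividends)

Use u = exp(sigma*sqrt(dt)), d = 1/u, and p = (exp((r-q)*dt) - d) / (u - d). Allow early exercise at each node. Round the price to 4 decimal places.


Answer: Price = V(0,0) = 1.9628

Derivation:
dt = T/N = 0.027767
u = exp(sigma*sqrt(dt)) = 1.049510; d = 1/u = 0.952825
p = (exp((r-q)*dt) - d) / (u - d) = 0.491368
Discount per step: exp(-r*dt) = 0.999667
Stock lattice S(k, i) with i counting down-moves:
  k=0: S(0,0) = 21.4100
  k=1: S(1,0) = 22.4700; S(1,1) = 20.4000
  k=2: S(2,0) = 23.5825; S(2,1) = 21.4100; S(2,2) = 19.4376
  k=3: S(3,0) = 24.7501; S(3,1) = 22.4700; S(3,2) = 20.4000; S(3,3) = 18.5207
Terminal payoffs V(N, i) = max(S_T - K, 0):
  V(3,0) = 5.140089; V(3,1) = 2.860015; V(3,2) = 0.789991; V(3,3) = 0.000000
Backward induction: V(k, i) = exp(-r*dt) * [p * V(k+1, i) + (1-p) * V(k+1, i+1)]; then take max(V_cont, immediate exercise) for American.
  V(2,0) = exp(-r*dt) * [p*5.140089 + (1-p)*2.860015] = 3.979045; exercise = 3.972512; V(2,0) = max -> 3.979045
  V(2,1) = exp(-r*dt) * [p*2.860015 + (1-p)*0.789991] = 1.806533; exercise = 1.800000; V(2,1) = max -> 1.806533
  V(2,2) = exp(-r*dt) * [p*0.789991 + (1-p)*0.000000] = 0.388047; exercise = 0.000000; V(2,2) = max -> 0.388047
  V(1,0) = exp(-r*dt) * [p*3.979045 + (1-p)*1.806533] = 2.873079; exercise = 2.860015; V(1,0) = max -> 2.873079
  V(1,1) = exp(-r*dt) * [p*1.806533 + (1-p)*0.388047] = 1.084684; exercise = 0.789991; V(1,1) = max -> 1.084684
  V(0,0) = exp(-r*dt) * [p*2.873079 + (1-p)*1.084684] = 1.962791; exercise = 1.800000; V(0,0) = max -> 1.962791


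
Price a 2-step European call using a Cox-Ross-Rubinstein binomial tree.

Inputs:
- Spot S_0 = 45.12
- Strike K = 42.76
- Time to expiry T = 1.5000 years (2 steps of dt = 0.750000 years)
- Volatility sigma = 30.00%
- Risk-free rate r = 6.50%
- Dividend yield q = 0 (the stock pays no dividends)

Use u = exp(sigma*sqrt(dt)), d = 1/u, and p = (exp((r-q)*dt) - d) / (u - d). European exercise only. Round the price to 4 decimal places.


Answer: Price = V(0,0) = 9.5168

Derivation:
dt = T/N = 0.750000
u = exp(sigma*sqrt(dt)) = 1.296681; d = 1/u = 0.771200
p = (exp((r-q)*dt) - d) / (u - d) = 0.530482
Discount per step: exp(-r*dt) = 0.952419
Stock lattice S(k, i) with i counting down-moves:
  k=0: S(0,0) = 45.1200
  k=1: S(1,0) = 58.5062; S(1,1) = 34.7965
  k=2: S(2,0) = 75.8639; S(2,1) = 45.1200; S(2,2) = 26.8351
Terminal payoffs V(N, i) = max(S_T - K, 0):
  V(2,0) = 33.103893; V(2,1) = 2.360000; V(2,2) = 0.000000
Backward induction: V(k, i) = exp(-r*dt) * [p * V(k+1, i) + (1-p) * V(k+1, i+1)].
  V(1,0) = exp(-r*dt) * [p*33.103893 + (1-p)*2.360000] = 17.780784
  V(1,1) = exp(-r*dt) * [p*2.360000 + (1-p)*0.000000] = 1.192369
  V(0,0) = exp(-r*dt) * [p*17.780784 + (1-p)*1.192369] = 9.516782


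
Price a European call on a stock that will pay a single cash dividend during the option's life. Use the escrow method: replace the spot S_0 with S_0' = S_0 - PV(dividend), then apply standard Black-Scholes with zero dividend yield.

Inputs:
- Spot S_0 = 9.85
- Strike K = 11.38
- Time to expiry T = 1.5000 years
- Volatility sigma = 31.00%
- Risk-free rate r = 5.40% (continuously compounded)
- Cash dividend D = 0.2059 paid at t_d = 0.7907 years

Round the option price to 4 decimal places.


Answer: Price = 1.1319

Derivation:
PV(D) = D * exp(-r * t_d) = 0.2059 * 0.95820091 = 0.19729357
S_0' = S_0 - PV(D) = 9.8500 - 0.19729357 = 9.65270643
d1 = (ln(S_0'/K) + (r + sigma^2/2)*T) / (sigma*sqrt(T)) = -0.03040553
d2 = d1 - sigma*sqrt(T) = -0.41007644
exp(-rT) = 0.92219369
N(d1) = 0.48787182; N(d2) = 0.34087494
C = S_0' * N(d1) - K * exp(-rT) * N(d2) = 9.65270643 * 0.48787182 - 11.3800 * 0.92219369 * 0.34087494 = 1.1319


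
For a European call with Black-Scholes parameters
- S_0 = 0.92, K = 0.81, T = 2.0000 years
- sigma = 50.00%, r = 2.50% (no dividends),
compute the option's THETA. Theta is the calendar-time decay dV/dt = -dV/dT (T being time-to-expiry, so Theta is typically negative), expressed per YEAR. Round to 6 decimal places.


d1 = 0.6043492069; d2 = -0.1027575743
phi(d1) = 0.3323530355; exp(-qT) = 1.0000000000; exp(-rT) = 0.9512294245
Theta = -S*exp(-qT)*phi(d1)*sigma/(2*sqrt(T)) - r*K*exp(-rT)*N(d2) + q*S*exp(-qT)*N(d1)
N(d1) = 0.7271942511; N(d2) = 0.4590776889; sqrt(T) = 1.4142135624
Term 1 = -0.9200 * 1.0000000000 * 0.3323530355 * 0.5000 / (2 * 1.4142135624) = -0.0540520896
Term 2 = -0.0250 * 0.8100 * 0.9512294245 * 0.4590776889 = -0.0088429362
Term 3 = 0 (no dividend yield, q = 0)
Theta = -0.0540520896 + (-0.0088429362) + (0.0000000000) = -0.062895

Answer: Theta = -0.062895


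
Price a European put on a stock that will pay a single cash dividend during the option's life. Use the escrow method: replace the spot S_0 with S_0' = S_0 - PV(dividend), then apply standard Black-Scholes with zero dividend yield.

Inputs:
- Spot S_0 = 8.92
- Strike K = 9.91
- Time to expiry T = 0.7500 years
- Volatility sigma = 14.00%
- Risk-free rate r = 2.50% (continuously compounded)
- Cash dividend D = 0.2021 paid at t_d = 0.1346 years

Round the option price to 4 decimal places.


Answer: Price = 1.1190

Derivation:
PV(D) = D * exp(-r * t_d) = 0.2021 * 0.99664066 = 0.20142108
S_0' = S_0 - PV(D) = 8.9200 - 0.20142108 = 8.71857892
d1 = (ln(S_0'/K) + (r + sigma^2/2)*T) / (sigma*sqrt(T)) = -0.84118360
d2 = d1 - sigma*sqrt(T) = -0.96242716
exp(-rT) = 0.98142469
N(-d1) = 0.79987746; N(-d2) = 0.83208246
P = K * exp(-rT) * N(-d2) - S_0' * N(-d1) = 9.9100 * 0.98142469 * 0.83208246 - 8.71857892 * 0.79987746 = 1.1190


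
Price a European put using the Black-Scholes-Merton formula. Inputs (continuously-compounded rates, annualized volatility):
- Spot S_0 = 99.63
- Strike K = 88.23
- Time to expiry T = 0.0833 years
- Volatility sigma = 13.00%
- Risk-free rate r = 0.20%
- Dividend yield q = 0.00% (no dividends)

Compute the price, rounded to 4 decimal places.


d1 = (ln(S/K) + (r - q + 0.5*sigma^2) * T) / (sigma * sqrt(T)) = 3.26188475
d2 = d1 - sigma * sqrt(T) = 3.22436449
exp(-rT) = 0.99983341; exp(-qT) = 1.00000000
P = K * exp(-rT) * N(-d2) - S_0 * exp(-qT) * N(-d1)
N(-d1) = 0.00055337; N(-d2) = 0.00063126
P = 88.2300 * 0.99983341 * 0.00063126 - 99.6300 * 1.00000000 * 0.00055337 = 0.0006

Answer: Price = 0.0006


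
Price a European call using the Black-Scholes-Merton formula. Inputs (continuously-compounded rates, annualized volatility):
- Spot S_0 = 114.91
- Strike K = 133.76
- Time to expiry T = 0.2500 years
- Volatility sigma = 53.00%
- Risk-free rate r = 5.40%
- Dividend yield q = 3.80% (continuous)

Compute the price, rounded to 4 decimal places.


d1 = (ln(S/K) + (r - q + 0.5*sigma^2) * T) / (sigma * sqrt(T)) = -0.42560542
d2 = d1 - sigma * sqrt(T) = -0.69060542
exp(-rT) = 0.98659072; exp(-qT) = 0.99054498
C = S_0 * exp(-qT) * N(d1) - K * exp(-rT) * N(d2)
N(d1) = 0.33519770; N(d2) = 0.24490677
C = 114.9100 * 0.99054498 * 0.33519770 - 133.7600 * 0.98659072 * 0.24490677 = 5.8339

Answer: Price = 5.8339


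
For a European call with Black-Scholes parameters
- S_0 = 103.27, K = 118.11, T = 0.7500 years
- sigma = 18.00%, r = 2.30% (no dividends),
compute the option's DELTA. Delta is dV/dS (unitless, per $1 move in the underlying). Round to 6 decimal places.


Answer: Delta = 0.250557

Derivation:
d1 = -0.6727380018; d2 = -0.8286225745
phi(d1) = 0.3181517710; exp(-qT) = 1.0000000000; exp(-rT) = 0.9828979294
N(d1) = 0.2505569933
Delta = exp(-qT) * N(d1) = 1.0000000000 * 0.2505569933 = 0.250557


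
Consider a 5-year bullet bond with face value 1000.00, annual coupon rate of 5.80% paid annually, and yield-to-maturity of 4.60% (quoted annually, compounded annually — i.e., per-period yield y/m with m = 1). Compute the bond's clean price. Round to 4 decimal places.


Answer: Price = 1052.5332

Derivation:
Coupon per period c = face * coupon_rate / m = 58.000000
Periods per year m = 1; per-period yield y/m = 0.046000
Number of cashflows N = 5
Cashflows (t years, CF_t, discount factor 1/(1+y/m)^(m*t), PV):
  t = 1.0000: CF_t = 58.000000, DF = 0.956023, PV = 55.449331
  t = 2.0000: CF_t = 58.000000, DF = 0.913980, PV = 53.010832
  t = 3.0000: CF_t = 58.000000, DF = 0.873786, PV = 50.679572
  t = 4.0000: CF_t = 58.000000, DF = 0.835359, PV = 48.450834
  t = 5.0000: CF_t = 1058.000000, DF = 0.798623, PV = 844.942674
Price P = sum_t PV_t = 1052.533244


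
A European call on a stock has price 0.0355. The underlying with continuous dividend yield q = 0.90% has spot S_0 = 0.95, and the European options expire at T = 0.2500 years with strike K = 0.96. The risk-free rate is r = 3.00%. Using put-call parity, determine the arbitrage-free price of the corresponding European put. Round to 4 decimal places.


Answer: Put price = 0.0405

Derivation:
Put-call parity: C - P = S_0 * exp(-qT) - K * exp(-rT).
S_0 * exp(-qT) = 0.9500 * 0.99775253 = 0.94786490
K * exp(-rT) = 0.9600 * 0.99252805 = 0.95282693
P = C - S*exp(-qT) + K*exp(-rT)
P = 0.0355 - 0.94786490 + 0.95282693 = 0.0405


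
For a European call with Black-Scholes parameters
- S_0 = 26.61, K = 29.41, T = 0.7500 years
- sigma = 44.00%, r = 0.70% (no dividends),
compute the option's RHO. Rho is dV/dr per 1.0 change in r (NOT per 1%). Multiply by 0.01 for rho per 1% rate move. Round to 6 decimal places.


Answer: Rho = 7.245694

Derivation:
d1 = -0.0582537698; d2 = -0.4393049474
phi(d1) = 0.3982659487; exp(-qT) = 1.0000000000; exp(-rT) = 0.9947637572
N(d2) = 0.3302202949
Rho = K*T*exp(-rT)*N(d2) = 29.4100 * 0.7500 * 0.9947637572 * 0.3302202949 = 7.245694


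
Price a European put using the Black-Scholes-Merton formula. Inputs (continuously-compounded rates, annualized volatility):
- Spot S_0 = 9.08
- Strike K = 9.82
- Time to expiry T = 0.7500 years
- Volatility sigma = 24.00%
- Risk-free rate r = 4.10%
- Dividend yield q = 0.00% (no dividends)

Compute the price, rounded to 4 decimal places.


d1 = (ln(S/K) + (r - q + 0.5*sigma^2) * T) / (sigma * sqrt(T)) = -0.12507779
d2 = d1 - sigma * sqrt(T) = -0.33292388
exp(-rT) = 0.96971797; exp(-qT) = 1.00000000
P = K * exp(-rT) * N(-d2) - S_0 * exp(-qT) * N(-d1)
N(-d1) = 0.54976902; N(-d2) = 0.63040413
P = 9.8200 * 0.96971797 * 0.63040413 - 9.0800 * 1.00000000 * 0.54976902 = 1.0112

Answer: Price = 1.0112


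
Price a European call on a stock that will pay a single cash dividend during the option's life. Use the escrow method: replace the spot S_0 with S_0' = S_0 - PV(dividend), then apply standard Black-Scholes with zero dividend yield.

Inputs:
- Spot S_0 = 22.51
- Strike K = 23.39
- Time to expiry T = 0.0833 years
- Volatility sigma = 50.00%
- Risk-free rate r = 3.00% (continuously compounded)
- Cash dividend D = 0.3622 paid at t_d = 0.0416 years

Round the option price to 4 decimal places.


PV(D) = D * exp(-r * t_d) = 0.3622 * 0.99875278 = 0.36174826
S_0' = S_0 - PV(D) = 22.5100 - 0.36174826 = 22.14825174
d1 = (ln(S_0'/K) + (r + sigma^2/2)*T) / (sigma*sqrt(T)) = -0.28853781
d2 = d1 - sigma*sqrt(T) = -0.43284651
exp(-rT) = 0.99750412
N(d1) = 0.38646755; N(d2) = 0.33256314
C = S_0' * N(d1) - K * exp(-rT) * N(d2) = 22.14825174 * 0.38646755 - 23.3900 * 0.99750412 * 0.33256314 = 0.8003

Answer: Price = 0.8003


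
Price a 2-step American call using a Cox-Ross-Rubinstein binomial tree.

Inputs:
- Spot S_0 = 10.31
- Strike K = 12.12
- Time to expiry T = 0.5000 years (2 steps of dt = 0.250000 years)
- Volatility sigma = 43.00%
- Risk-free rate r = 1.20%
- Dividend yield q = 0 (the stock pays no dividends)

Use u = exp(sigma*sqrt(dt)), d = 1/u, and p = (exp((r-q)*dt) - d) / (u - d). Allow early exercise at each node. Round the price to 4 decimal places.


Answer: Price = V(0,0) = 0.7620

Derivation:
dt = T/N = 0.250000
u = exp(sigma*sqrt(dt)) = 1.239862; d = 1/u = 0.806541
p = (exp((r-q)*dt) - d) / (u - d) = 0.453390
Discount per step: exp(-r*dt) = 0.997004
Stock lattice S(k, i) with i counting down-moves:
  k=0: S(0,0) = 10.3100
  k=1: S(1,0) = 12.7830; S(1,1) = 8.3154
  k=2: S(2,0) = 15.8491; S(2,1) = 10.3100; S(2,2) = 6.7067
Terminal payoffs V(N, i) = max(S_T - K, 0):
  V(2,0) = 3.729125; V(2,1) = 0.000000; V(2,2) = 0.000000
Backward induction: V(k, i) = exp(-r*dt) * [p * V(k+1, i) + (1-p) * V(k+1, i+1)]; then take max(V_cont, immediate exercise) for American.
  V(1,0) = exp(-r*dt) * [p*3.729125 + (1-p)*0.000000] = 1.685683; exercise = 0.662976; V(1,0) = max -> 1.685683
  V(1,1) = exp(-r*dt) * [p*0.000000 + (1-p)*0.000000] = 0.000000; exercise = 0.000000; V(1,1) = max -> 0.000000
  V(0,0) = exp(-r*dt) * [p*1.685683 + (1-p)*0.000000] = 0.761982; exercise = 0.000000; V(0,0) = max -> 0.761982


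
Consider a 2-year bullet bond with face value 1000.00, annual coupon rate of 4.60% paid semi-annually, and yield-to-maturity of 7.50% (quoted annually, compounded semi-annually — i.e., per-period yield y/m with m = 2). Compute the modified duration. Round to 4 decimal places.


Answer: Modified duration = 1.8616

Derivation:
Coupon per period c = face * coupon_rate / m = 23.000000
Periods per year m = 2; per-period yield y/m = 0.037500
Number of cashflows N = 4
Cashflows (t years, CF_t, discount factor 1/(1+y/m)^(m*t), PV):
  t = 0.5000: CF_t = 23.000000, DF = 0.963855, PV = 22.168675
  t = 1.0000: CF_t = 23.000000, DF = 0.929017, PV = 21.367397
  t = 1.5000: CF_t = 23.000000, DF = 0.895438, PV = 20.595082
  t = 2.0000: CF_t = 1023.000000, DF = 0.863073, PV = 882.923776
Price P = sum_t PV_t = 947.054930
First compute Macaulay numerator sum_t t * PV_t:
  t * PV_t at t = 0.5000: 11.084337
  t * PV_t at t = 1.0000: 21.367397
  t * PV_t at t = 1.5000: 30.892623
  t * PV_t at t = 2.0000: 1765.847553
Macaulay duration D = 1829.191910 / 947.054930 = 1.931453
Modified duration = D / (1 + y/m) = 1.931453 / (1 + 0.037500) = 1.861641


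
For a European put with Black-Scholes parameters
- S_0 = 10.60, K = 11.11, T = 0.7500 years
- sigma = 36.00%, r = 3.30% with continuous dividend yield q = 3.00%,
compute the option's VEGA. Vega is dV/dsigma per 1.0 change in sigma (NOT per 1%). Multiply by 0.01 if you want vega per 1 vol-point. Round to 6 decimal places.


Answer: Vega = 3.580484

Derivation:
d1 = 0.0123758156; d2 = -0.2993933297
phi(d1) = 0.3989117304; exp(-qT) = 0.9777512372; exp(-rT) = 0.9755537700
Vega = S * exp(-qT) * phi(d1) * sqrt(T) = 10.6000 * 0.9777512372 * 0.3989117304 * 0.8660254038 = 3.580484


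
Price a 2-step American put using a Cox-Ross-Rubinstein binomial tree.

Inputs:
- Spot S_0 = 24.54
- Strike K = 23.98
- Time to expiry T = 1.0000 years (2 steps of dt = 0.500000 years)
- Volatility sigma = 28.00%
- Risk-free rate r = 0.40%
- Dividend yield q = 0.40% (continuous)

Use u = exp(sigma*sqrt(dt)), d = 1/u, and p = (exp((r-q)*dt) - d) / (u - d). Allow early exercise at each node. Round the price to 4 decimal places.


dt = T/N = 0.500000
u = exp(sigma*sqrt(dt)) = 1.218950; d = 1/u = 0.820378
p = (exp((r-q)*dt) - d) / (u - d) = 0.450664
Discount per step: exp(-r*dt) = 0.998002
Stock lattice S(k, i) with i counting down-moves:
  k=0: S(0,0) = 24.5400
  k=1: S(1,0) = 29.9130; S(1,1) = 20.1321
  k=2: S(2,0) = 36.4625; S(2,1) = 24.5400; S(2,2) = 16.5159
Terminal payoffs V(N, i) = max(K - S_T, 0):
  V(2,0) = 0.000000; V(2,1) = 0.000000; V(2,2) = 7.464082
Backward induction: V(k, i) = exp(-r*dt) * [p * V(k+1, i) + (1-p) * V(k+1, i+1)]; then take max(V_cont, immediate exercise) for American.
  V(1,0) = exp(-r*dt) * [p*0.000000 + (1-p)*0.000000] = 0.000000; exercise = 0.000000; V(1,0) = max -> 0.000000
  V(1,1) = exp(-r*dt) * [p*0.000000 + (1-p)*7.464082] = 4.092100; exercise = 3.847920; V(1,1) = max -> 4.092100
  V(0,0) = exp(-r*dt) * [p*0.000000 + (1-p)*4.092100] = 2.243448; exercise = 0.000000; V(0,0) = max -> 2.243448

Answer: Price = V(0,0) = 2.2434


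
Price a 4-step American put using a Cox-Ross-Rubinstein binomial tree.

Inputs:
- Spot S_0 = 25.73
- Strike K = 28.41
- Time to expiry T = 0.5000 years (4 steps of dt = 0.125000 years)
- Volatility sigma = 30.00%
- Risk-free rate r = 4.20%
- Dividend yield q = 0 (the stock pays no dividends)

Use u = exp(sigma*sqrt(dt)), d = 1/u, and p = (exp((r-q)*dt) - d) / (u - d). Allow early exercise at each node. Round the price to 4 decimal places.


Answer: Price = V(0,0) = 3.6859

Derivation:
dt = T/N = 0.125000
u = exp(sigma*sqrt(dt)) = 1.111895; d = 1/u = 0.899365
p = (exp((r-q)*dt) - d) / (u - d) = 0.498276
Discount per step: exp(-r*dt) = 0.994764
Stock lattice S(k, i) with i counting down-moves:
  k=0: S(0,0) = 25.7300
  k=1: S(1,0) = 28.6091; S(1,1) = 23.1407
  k=2: S(2,0) = 31.8103; S(2,1) = 25.7300; S(2,2) = 20.8119
  k=3: S(3,0) = 35.3697; S(3,1) = 28.6091; S(3,2) = 23.1407; S(3,3) = 18.7175
  k=4: S(4,0) = 39.3274; S(4,1) = 31.8103; S(4,2) = 25.7300; S(4,3) = 20.8119; S(4,4) = 16.8339
Terminal payoffs V(N, i) = max(K - S_T, 0):
  V(4,0) = 0.000000; V(4,1) = 0.000000; V(4,2) = 2.680000; V(4,3) = 7.598086; V(4,4) = 11.576119
Backward induction: V(k, i) = exp(-r*dt) * [p * V(k+1, i) + (1-p) * V(k+1, i+1)]; then take max(V_cont, immediate exercise) for American.
  V(3,0) = exp(-r*dt) * [p*0.000000 + (1-p)*0.000000] = 0.000000; exercise = 0.000000; V(3,0) = max -> 0.000000
  V(3,1) = exp(-r*dt) * [p*0.000000 + (1-p)*2.680000] = 1.337580; exercise = 0.000000; V(3,1) = max -> 1.337580
  V(3,2) = exp(-r*dt) * [p*2.680000 + (1-p)*7.598086] = 5.120570; exercise = 5.269332; V(3,2) = max -> 5.269332
  V(3,3) = exp(-r*dt) * [p*7.598086 + (1-p)*11.576119] = 9.543726; exercise = 9.692488; V(3,3) = max -> 9.692488
  V(2,0) = exp(-r*dt) * [p*0.000000 + (1-p)*1.337580] = 0.667583; exercise = 0.000000; V(2,0) = max -> 0.667583
  V(2,1) = exp(-r*dt) * [p*1.337580 + (1-p)*5.269332] = 3.292902; exercise = 2.680000; V(2,1) = max -> 3.292902
  V(2,2) = exp(-r*dt) * [p*5.269332 + (1-p)*9.692488] = 7.449325; exercise = 7.598086; V(2,2) = max -> 7.598086
  V(1,0) = exp(-r*dt) * [p*0.667583 + (1-p)*3.292902] = 1.974377; exercise = 0.000000; V(1,0) = max -> 1.974377
  V(1,1) = exp(-r*dt) * [p*3.292902 + (1-p)*7.598086] = 5.424365; exercise = 5.269332; V(1,1) = max -> 5.424365
  V(0,0) = exp(-r*dt) * [p*1.974377 + (1-p)*5.424365] = 3.685918; exercise = 2.680000; V(0,0) = max -> 3.685918


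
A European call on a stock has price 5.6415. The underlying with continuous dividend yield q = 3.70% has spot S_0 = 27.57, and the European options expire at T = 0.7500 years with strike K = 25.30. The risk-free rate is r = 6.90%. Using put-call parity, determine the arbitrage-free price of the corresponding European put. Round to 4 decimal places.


Answer: Put price = 2.8501

Derivation:
Put-call parity: C - P = S_0 * exp(-qT) - K * exp(-rT).
S_0 * exp(-qT) = 27.5700 * 0.97263149 = 26.81545030
K * exp(-rT) = 25.3000 * 0.94956623 = 24.02402559
P = C - S*exp(-qT) + K*exp(-rT)
P = 5.6415 - 26.81545030 + 24.02402559 = 2.8501


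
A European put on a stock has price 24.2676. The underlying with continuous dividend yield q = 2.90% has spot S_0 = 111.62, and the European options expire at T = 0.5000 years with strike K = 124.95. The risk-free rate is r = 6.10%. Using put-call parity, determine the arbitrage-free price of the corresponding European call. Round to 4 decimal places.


Put-call parity: C - P = S_0 * exp(-qT) - K * exp(-rT).
S_0 * exp(-qT) = 111.6200 * 0.98560462 = 110.01318754
K * exp(-rT) = 124.9500 * 0.96996043 = 121.19655599
C = P + S*exp(-qT) - K*exp(-rT)
C = 24.2676 + 110.01318754 - 121.19655599 = 13.0842

Answer: Call price = 13.0842


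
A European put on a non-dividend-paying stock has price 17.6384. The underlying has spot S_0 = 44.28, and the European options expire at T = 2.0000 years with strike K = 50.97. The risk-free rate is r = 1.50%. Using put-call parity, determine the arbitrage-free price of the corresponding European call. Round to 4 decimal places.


Answer: Call price = 12.4548

Derivation:
Put-call parity: C - P = S_0 * exp(-qT) - K * exp(-rT).
S_0 * exp(-qT) = 44.2800 * 1.00000000 = 44.28000000
K * exp(-rT) = 50.9700 * 0.97044553 = 49.46360884
C = P + S*exp(-qT) - K*exp(-rT)
C = 17.6384 + 44.28000000 - 49.46360884 = 12.4548


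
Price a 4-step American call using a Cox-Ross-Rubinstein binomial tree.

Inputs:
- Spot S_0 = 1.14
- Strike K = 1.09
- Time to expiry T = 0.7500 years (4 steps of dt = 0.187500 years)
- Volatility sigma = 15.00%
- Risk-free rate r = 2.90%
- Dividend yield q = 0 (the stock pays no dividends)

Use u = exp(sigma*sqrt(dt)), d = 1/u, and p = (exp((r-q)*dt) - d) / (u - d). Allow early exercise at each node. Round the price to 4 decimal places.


Answer: Price = V(0,0) = 0.1034

Derivation:
dt = T/N = 0.187500
u = exp(sigma*sqrt(dt)) = 1.067108; d = 1/u = 0.937113
p = (exp((r-q)*dt) - d) / (u - d) = 0.525710
Discount per step: exp(-r*dt) = 0.994577
Stock lattice S(k, i) with i counting down-moves:
  k=0: S(0,0) = 1.1400
  k=1: S(1,0) = 1.2165; S(1,1) = 1.0683
  k=2: S(2,0) = 1.2981; S(2,1) = 1.1400; S(2,2) = 1.0011
  k=3: S(3,0) = 1.3853; S(3,1) = 1.2165; S(3,2) = 1.0683; S(3,3) = 0.9382
  k=4: S(4,0) = 1.4782; S(4,1) = 1.2981; S(4,2) = 1.1400; S(4,3) = 1.0011; S(4,4) = 0.8792
Terminal payoffs V(N, i) = max(S_T - K, 0):
  V(4,0) = 0.388216; V(4,1) = 0.208139; V(4,2) = 0.050000; V(4,3) = 0.000000; V(4,4) = 0.000000
Backward induction: V(k, i) = exp(-r*dt) * [p * V(k+1, i) + (1-p) * V(k+1, i+1)]; then take max(V_cont, immediate exercise) for American.
  V(3,0) = exp(-r*dt) * [p*0.388216 + (1-p)*0.208139] = 0.301165; exercise = 0.295255; V(3,0) = max -> 0.301165
  V(3,1) = exp(-r*dt) * [p*0.208139 + (1-p)*0.050000] = 0.132414; exercise = 0.126503; V(3,1) = max -> 0.132414
  V(3,2) = exp(-r*dt) * [p*0.050000 + (1-p)*0.000000] = 0.026143; exercise = 0.000000; V(3,2) = max -> 0.026143
  V(3,3) = exp(-r*dt) * [p*0.000000 + (1-p)*0.000000] = 0.000000; exercise = 0.000000; V(3,3) = max -> 0.000000
  V(2,0) = exp(-r*dt) * [p*0.301165 + (1-p)*0.132414] = 0.219929; exercise = 0.208139; V(2,0) = max -> 0.219929
  V(2,1) = exp(-r*dt) * [p*0.132414 + (1-p)*0.026143] = 0.081566; exercise = 0.050000; V(2,1) = max -> 0.081566
  V(2,2) = exp(-r*dt) * [p*0.026143 + (1-p)*0.000000] = 0.013669; exercise = 0.000000; V(2,2) = max -> 0.013669
  V(1,0) = exp(-r*dt) * [p*0.219929 + (1-p)*0.081566] = 0.153468; exercise = 0.126503; V(1,0) = max -> 0.153468
  V(1,1) = exp(-r*dt) * [p*0.081566 + (1-p)*0.013669] = 0.049095; exercise = 0.000000; V(1,1) = max -> 0.049095
  V(0,0) = exp(-r*dt) * [p*0.153468 + (1-p)*0.049095] = 0.103401; exercise = 0.050000; V(0,0) = max -> 0.103401


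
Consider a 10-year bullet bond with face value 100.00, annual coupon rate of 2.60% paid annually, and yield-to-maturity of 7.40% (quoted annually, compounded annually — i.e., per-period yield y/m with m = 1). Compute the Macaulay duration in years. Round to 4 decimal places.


Answer: Macaulay duration = 8.6376 years

Derivation:
Coupon per period c = face * coupon_rate / m = 2.600000
Periods per year m = 1; per-period yield y/m = 0.074000
Number of cashflows N = 10
Cashflows (t years, CF_t, discount factor 1/(1+y/m)^(m*t), PV):
  t = 1.0000: CF_t = 2.600000, DF = 0.931099, PV = 2.420857
  t = 2.0000: CF_t = 2.600000, DF = 0.866945, PV = 2.254056
  t = 3.0000: CF_t = 2.600000, DF = 0.807211, PV = 2.098749
  t = 4.0000: CF_t = 2.600000, DF = 0.751593, PV = 1.954142
  t = 5.0000: CF_t = 2.600000, DF = 0.699808, PV = 1.819500
  t = 6.0000: CF_t = 2.600000, DF = 0.651590, PV = 1.694134
  t = 7.0000: CF_t = 2.600000, DF = 0.606694, PV = 1.577406
  t = 8.0000: CF_t = 2.600000, DF = 0.564892, PV = 1.468720
  t = 9.0000: CF_t = 2.600000, DF = 0.525971, PV = 1.367524
  t = 10.0000: CF_t = 102.600000, DF = 0.489731, PV = 50.246353
Price P = sum_t PV_t = 66.901440
Macaulay numerator sum_t t * PV_t:
  t * PV_t at t = 1.0000: 2.420857
  t * PV_t at t = 2.0000: 4.508113
  t * PV_t at t = 3.0000: 6.296247
  t * PV_t at t = 4.0000: 7.816570
  t * PV_t at t = 5.0000: 9.097498
  t * PV_t at t = 6.0000: 10.164802
  t * PV_t at t = 7.0000: 11.041839
  t * PV_t at t = 8.0000: 11.749762
  t * PV_t at t = 9.0000: 12.307712
  t * PV_t at t = 10.0000: 502.463532
Macaulay duration D = (sum_t t * PV_t) / P = 577.866932 / 66.901440 = 8.637586


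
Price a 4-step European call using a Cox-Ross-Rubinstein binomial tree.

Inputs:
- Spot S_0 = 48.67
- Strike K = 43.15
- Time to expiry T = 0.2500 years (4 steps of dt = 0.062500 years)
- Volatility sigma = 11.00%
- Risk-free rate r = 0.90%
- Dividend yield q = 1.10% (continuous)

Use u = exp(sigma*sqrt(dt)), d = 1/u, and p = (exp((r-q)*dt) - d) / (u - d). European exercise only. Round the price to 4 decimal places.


dt = T/N = 0.062500
u = exp(sigma*sqrt(dt)) = 1.027882; d = 1/u = 0.972875
p = (exp((r-q)*dt) - d) / (u - d) = 0.490853
Discount per step: exp(-r*dt) = 0.999438
Stock lattice S(k, i) with i counting down-moves:
  k=0: S(0,0) = 48.6700
  k=1: S(1,0) = 50.0270; S(1,1) = 47.3498
  k=2: S(2,0) = 51.4218; S(2,1) = 48.6700; S(2,2) = 46.0654
  k=3: S(3,0) = 52.8556; S(3,1) = 50.0270; S(3,2) = 47.3498; S(3,3) = 44.8159
  k=4: S(4,0) = 54.3293; S(4,1) = 51.4218; S(4,2) = 48.6700; S(4,3) = 46.0654; S(4,4) = 43.6002
Terminal payoffs V(N, i) = max(S_T - K, 0):
  V(4,0) = 11.179254; V(4,1) = 8.271832; V(4,2) = 5.520000; V(4,3) = 2.915432; V(4,4) = 0.450247
Backward induction: V(k, i) = exp(-r*dt) * [p * V(k+1, i) + (1-p) * V(k+1, i+1)].
  V(3,0) = exp(-r*dt) * [p*11.179254 + (1-p)*8.271832] = 9.693495
  V(3,1) = exp(-r*dt) * [p*8.271832 + (1-p)*5.520000] = 6.866882
  V(3,2) = exp(-r*dt) * [p*5.520000 + (1-p)*2.915432] = 4.191534
  V(3,3) = exp(-r*dt) * [p*2.915432 + (1-p)*0.450247] = 1.659357
  V(2,0) = exp(-r*dt) * [p*9.693495 + (1-p)*6.866882] = 8.249692
  V(2,1) = exp(-r*dt) * [p*6.866882 + (1-p)*4.191534] = 5.501641
  V(2,2) = exp(-r*dt) * [p*4.191534 + (1-p)*1.659357] = 2.900652
  V(1,0) = exp(-r*dt) * [p*8.249692 + (1-p)*5.501641] = 6.846678
  V(1,1) = exp(-r*dt) * [p*5.501641 + (1-p)*2.900652] = 4.175007
  V(0,0) = exp(-r*dt) * [p*6.846678 + (1-p)*4.175007] = 5.483320

Answer: Price = V(0,0) = 5.4833


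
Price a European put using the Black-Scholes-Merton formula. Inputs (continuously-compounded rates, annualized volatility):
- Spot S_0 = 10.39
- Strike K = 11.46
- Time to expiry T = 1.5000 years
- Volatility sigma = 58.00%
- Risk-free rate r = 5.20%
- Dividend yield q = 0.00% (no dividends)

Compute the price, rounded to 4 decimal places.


Answer: Price = 3.0190

Derivation:
d1 = (ln(S/K) + (r - q + 0.5*sigma^2) * T) / (sigma * sqrt(T)) = 0.32699434
d2 = d1 - sigma * sqrt(T) = -0.38335768
exp(-rT) = 0.92496443; exp(-qT) = 1.00000000
P = K * exp(-rT) * N(-d2) - S_0 * exp(-qT) * N(-d1)
N(-d1) = 0.37183608; N(-d2) = 0.64927271
P = 11.4600 * 0.92496443 * 0.64927271 - 10.3900 * 1.00000000 * 0.37183608 = 3.0190


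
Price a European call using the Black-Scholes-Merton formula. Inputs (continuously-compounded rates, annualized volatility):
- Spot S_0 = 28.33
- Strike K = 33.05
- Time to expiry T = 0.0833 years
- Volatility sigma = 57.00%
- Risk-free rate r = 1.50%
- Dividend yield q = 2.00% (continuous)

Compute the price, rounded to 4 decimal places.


Answer: Price = 0.4685

Derivation:
d1 = (ln(S/K) + (r - q + 0.5*sigma^2) * T) / (sigma * sqrt(T)) = -0.85698758
d2 = d1 - sigma * sqrt(T) = -1.02149949
exp(-rT) = 0.99875128; exp(-qT) = 0.99833539
C = S_0 * exp(-qT) * N(d1) - K * exp(-rT) * N(d2)
N(d1) = 0.19572587; N(d2) = 0.15350892
C = 28.3300 * 0.99833539 * 0.19572587 - 33.0500 * 0.99875128 * 0.15350892 = 0.4685
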